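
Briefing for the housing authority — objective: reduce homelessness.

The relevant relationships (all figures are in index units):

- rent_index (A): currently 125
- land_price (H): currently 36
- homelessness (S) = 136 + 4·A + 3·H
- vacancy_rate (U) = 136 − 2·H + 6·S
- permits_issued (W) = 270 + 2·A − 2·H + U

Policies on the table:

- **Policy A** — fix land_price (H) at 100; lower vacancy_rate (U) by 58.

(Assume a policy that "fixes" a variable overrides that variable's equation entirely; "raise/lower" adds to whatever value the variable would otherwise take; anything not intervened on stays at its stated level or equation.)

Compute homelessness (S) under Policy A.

Policy A (H := 100, U − 58):
  A = 125
  H = 100
  S = 136 + 4·125 + 3·100 = 936

936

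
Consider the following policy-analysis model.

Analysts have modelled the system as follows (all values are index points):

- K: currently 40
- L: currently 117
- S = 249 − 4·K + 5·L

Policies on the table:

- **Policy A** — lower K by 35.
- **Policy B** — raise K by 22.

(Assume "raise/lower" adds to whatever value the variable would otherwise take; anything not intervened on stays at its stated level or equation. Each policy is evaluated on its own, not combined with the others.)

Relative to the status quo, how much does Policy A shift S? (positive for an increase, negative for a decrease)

Baseline:
  K = 40
  L = 117
  S = 249 − 4·40 + 5·117 = 674
Policy A (K − 35):
  K = 40 − 35 = 5
  L = 117
  S = 249 − 4·5 + 5·117 = 814
Change in S: 814 − 674 = 140

140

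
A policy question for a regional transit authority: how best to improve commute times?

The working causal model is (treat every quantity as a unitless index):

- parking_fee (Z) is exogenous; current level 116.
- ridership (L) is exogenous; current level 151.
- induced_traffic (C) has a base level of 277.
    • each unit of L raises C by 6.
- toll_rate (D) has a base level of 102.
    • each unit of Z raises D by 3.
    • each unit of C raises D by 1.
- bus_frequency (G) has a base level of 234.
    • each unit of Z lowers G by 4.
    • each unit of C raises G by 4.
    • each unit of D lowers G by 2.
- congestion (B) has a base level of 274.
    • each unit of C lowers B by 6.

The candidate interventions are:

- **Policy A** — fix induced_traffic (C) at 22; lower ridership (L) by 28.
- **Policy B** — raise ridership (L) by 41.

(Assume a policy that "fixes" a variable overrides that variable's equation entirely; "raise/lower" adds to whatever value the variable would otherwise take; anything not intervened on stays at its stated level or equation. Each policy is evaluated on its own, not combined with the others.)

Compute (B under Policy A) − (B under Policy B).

8442

Policy A (C := 22, L − 28):
  L = 151 − 28 = 123
  C = 22
  B = 274 − 6·22 = 142
Policy B (L + 41):
  L = 151 + 41 = 192
  C = 277 + 6·192 = 1429
  B = 274 − 6·1429 = -8300
B: 142 − (-8300) = 8442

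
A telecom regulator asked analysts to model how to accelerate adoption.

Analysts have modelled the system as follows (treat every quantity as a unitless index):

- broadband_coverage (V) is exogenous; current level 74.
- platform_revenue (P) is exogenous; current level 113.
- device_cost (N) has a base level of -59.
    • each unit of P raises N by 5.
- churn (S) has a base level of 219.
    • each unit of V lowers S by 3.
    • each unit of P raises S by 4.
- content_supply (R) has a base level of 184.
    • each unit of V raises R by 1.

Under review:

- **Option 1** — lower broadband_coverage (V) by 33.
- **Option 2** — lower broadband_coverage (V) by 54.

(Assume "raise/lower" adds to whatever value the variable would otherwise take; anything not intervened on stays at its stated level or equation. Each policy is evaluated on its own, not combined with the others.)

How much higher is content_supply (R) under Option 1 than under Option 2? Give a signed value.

21

Option 1 (V − 33):
  V = 74 − 33 = 41
  R = 184 + 41 = 225
Option 2 (V − 54):
  V = 74 − 54 = 20
  R = 184 + 20 = 204
R: 225 − 204 = 21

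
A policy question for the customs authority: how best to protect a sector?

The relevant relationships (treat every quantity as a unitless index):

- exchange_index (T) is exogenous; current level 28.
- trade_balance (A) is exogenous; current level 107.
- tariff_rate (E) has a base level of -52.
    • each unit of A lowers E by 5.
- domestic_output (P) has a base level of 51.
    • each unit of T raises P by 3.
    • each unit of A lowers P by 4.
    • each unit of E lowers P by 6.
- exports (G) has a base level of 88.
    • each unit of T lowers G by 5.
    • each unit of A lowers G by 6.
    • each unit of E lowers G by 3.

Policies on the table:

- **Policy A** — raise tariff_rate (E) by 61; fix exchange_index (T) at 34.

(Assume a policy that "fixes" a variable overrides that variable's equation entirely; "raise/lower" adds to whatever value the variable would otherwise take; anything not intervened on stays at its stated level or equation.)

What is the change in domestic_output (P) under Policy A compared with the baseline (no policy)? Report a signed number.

Baseline:
  T = 28
  A = 107
  E = -52 − 5·107 = -587
  P = 51 + 3·28 − 4·107 − 6·(-587) = 3229
Policy A (E + 61, T := 34):
  T = 34
  A = 107
  E = -52 − 5·107 (+61 from intervention) = -526
  P = 51 + 3·34 − 4·107 − 6·(-526) = 2881
Change in P: 2881 − 3229 = -348

-348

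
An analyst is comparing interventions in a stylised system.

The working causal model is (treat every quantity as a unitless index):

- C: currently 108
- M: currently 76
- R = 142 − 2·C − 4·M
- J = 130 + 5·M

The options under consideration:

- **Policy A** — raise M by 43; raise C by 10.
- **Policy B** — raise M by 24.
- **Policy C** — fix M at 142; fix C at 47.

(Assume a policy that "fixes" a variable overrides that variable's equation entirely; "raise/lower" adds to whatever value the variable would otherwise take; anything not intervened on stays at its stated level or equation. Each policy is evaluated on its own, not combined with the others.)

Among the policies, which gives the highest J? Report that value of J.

Policy A (M + 43, C + 10):
  M = 76 + 43 = 119
  J = 130 + 5·119 = 725
Policy B (M + 24):
  M = 76 + 24 = 100
  J = 130 + 5·100 = 630
Policy C (M := 142, C := 47):
  M = 142
  J = 130 + 5·142 = 840
Comparing — Policy A: J=725, Policy B: J=630, Policy C: J=840. Highest is 840 (Policy C).

840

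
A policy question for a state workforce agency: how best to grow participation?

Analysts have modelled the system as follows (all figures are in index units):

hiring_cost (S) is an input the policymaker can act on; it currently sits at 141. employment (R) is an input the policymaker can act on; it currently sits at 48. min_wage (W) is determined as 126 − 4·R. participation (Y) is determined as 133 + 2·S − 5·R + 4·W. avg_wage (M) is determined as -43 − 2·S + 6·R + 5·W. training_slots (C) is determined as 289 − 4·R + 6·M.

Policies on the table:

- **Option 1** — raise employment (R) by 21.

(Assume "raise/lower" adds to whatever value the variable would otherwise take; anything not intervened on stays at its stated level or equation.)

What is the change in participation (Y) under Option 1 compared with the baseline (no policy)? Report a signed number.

Baseline:
  S = 141
  R = 48
  W = 126 − 4·48 = -66
  Y = 133 + 2·141 − 5·48 + 4·(-66) = -89
Option 1 (R + 21):
  S = 141
  R = 48 + 21 = 69
  W = 126 − 4·69 = -150
  Y = 133 + 2·141 − 5·69 + 4·(-150) = -530
Change in Y: -530 − (-89) = -441

-441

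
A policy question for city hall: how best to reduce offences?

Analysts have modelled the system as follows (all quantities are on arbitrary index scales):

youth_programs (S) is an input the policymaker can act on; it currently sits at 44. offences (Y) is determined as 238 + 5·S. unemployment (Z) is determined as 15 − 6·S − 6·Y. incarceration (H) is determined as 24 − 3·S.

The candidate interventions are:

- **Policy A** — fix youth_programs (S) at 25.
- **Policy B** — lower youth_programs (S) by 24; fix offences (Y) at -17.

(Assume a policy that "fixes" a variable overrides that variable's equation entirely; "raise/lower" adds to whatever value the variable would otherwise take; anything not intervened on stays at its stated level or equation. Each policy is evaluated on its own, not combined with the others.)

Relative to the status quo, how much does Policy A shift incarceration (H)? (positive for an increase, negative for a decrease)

57

Baseline:
  S = 44
  H = 24 − 3·44 = -108
Policy A (S := 25):
  S = 25
  H = 24 − 3·25 = -51
Change in H: -51 − (-108) = 57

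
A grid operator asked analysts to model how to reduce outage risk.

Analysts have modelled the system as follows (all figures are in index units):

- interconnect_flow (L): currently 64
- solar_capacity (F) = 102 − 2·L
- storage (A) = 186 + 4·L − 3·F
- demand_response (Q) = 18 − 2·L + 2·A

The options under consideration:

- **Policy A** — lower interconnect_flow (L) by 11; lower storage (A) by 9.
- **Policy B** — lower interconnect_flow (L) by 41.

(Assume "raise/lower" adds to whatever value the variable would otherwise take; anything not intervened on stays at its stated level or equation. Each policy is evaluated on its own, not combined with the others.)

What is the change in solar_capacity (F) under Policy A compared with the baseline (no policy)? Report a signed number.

Baseline:
  L = 64
  F = 102 − 2·64 = -26
Policy A (L − 11, A − 9):
  L = 64 − 11 = 53
  F = 102 − 2·53 = -4
Change in F: -4 − (-26) = 22

22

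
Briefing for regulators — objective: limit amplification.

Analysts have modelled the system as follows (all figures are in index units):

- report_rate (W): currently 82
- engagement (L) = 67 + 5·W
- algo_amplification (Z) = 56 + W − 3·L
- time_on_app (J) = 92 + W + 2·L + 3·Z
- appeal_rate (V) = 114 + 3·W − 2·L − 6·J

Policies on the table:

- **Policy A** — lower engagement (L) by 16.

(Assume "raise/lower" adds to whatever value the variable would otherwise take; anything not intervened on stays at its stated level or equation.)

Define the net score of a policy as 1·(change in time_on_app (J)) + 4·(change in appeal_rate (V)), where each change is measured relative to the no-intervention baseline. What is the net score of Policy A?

-2448

Baseline:
  W = 82
  L = 67 + 5·82 = 477
  Z = 56 + 82 − 3·477 = -1293
  J = 92 + 82 + 2·477 + 3·(-1293) = -2751
  V = 114 + 3·82 − 2·477 − 6·(-2751) = 15912
Policy A (L − 16):
  W = 82
  L = 67 + 5·82 (−16 from intervention) = 461
  Z = 56 + 82 − 3·461 = -1245
  J = 92 + 82 + 2·461 + 3·(-1245) = -2639
  V = 114 + 3·82 − 2·461 − 6·(-2639) = 15272
ΔJ = -2639 − (-2751) = 112; ΔV = 15272 − 15912 = -640
Score = 1·112 + 4·(-640) = -2448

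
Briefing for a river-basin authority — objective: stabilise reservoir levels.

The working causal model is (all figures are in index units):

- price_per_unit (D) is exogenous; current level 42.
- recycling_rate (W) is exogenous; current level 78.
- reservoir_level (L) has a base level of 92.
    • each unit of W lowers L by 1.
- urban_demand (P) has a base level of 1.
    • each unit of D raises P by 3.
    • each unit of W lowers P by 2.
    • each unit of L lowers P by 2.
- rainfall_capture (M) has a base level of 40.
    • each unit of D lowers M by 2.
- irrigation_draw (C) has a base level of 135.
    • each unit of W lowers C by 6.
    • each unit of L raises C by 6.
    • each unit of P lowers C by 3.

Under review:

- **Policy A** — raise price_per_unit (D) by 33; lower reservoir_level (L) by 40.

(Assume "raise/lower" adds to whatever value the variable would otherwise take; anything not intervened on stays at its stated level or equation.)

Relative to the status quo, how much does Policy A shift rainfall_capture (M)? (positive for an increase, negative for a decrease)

Baseline:
  D = 42
  M = 40 − 2·42 = -44
Policy A (D + 33, L − 40):
  D = 42 + 33 = 75
  M = 40 − 2·75 = -110
Change in M: -110 − (-44) = -66

-66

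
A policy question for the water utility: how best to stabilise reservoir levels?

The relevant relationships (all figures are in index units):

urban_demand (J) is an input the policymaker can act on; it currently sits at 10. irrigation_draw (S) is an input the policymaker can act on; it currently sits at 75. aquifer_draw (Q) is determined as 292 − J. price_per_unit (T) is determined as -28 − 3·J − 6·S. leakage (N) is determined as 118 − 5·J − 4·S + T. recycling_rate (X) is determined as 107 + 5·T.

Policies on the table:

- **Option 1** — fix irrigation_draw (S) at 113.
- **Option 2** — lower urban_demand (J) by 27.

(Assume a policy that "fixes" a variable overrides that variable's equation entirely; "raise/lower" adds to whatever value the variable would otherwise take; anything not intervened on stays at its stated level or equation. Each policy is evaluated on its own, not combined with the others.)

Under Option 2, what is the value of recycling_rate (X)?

Option 2 (J − 27):
  J = 10 − 27 = -17
  S = 75
  T = -28 − 3·(-17) − 6·75 = -427
  X = 107 + 5·(-427) = -2028

-2028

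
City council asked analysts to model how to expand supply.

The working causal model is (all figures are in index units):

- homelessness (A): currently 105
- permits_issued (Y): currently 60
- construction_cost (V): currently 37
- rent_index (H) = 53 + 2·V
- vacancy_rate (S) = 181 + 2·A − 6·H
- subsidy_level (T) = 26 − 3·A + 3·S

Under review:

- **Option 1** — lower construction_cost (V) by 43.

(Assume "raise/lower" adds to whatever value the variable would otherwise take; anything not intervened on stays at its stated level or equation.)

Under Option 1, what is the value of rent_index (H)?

41

Option 1 (V − 43):
  V = 37 − 43 = -6
  H = 53 + 2·(-6) = 41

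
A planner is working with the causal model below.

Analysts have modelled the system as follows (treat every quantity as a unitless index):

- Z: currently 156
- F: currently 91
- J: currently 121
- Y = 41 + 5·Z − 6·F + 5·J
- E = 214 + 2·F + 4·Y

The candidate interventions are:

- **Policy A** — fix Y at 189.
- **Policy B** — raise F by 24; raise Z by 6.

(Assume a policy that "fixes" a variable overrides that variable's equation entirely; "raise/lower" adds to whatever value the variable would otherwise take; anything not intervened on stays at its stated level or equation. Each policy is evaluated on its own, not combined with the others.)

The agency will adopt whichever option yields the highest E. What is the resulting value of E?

Policy A (Y := 189):
  Z = 156
  F = 91
  J = 121
  Y = 189
  E = 214 + 2·91 + 4·189 = 1152
Policy B (F + 24, Z + 6):
  Z = 156 + 6 = 162
  F = 91 + 24 = 115
  J = 121
  Y = 41 + 5·162 − 6·115 + 5·121 = 766
  E = 214 + 2·115 + 4·766 = 3508
Comparing — Policy A: E=1152, Policy B: E=3508. Highest is 3508 (Policy B).

3508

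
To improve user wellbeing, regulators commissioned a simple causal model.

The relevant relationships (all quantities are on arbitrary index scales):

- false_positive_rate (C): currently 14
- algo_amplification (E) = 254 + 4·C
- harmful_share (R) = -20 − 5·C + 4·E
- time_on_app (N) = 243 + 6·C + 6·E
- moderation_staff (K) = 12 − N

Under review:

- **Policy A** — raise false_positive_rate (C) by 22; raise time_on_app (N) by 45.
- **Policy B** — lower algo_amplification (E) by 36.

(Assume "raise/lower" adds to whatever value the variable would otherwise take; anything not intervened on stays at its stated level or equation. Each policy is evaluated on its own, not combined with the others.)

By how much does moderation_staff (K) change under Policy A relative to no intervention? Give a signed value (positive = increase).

Baseline:
  C = 14
  E = 254 + 4·14 = 310
  N = 243 + 6·14 + 6·310 = 2187
  K = 12 − 2187 = -2175
Policy A (C + 22, N + 45):
  C = 14 + 22 = 36
  E = 254 + 4·36 = 398
  N = 243 + 6·36 + 6·398 (+45 from intervention) = 2892
  K = 12 − 2892 = -2880
Change in K: -2880 − (-2175) = -705

-705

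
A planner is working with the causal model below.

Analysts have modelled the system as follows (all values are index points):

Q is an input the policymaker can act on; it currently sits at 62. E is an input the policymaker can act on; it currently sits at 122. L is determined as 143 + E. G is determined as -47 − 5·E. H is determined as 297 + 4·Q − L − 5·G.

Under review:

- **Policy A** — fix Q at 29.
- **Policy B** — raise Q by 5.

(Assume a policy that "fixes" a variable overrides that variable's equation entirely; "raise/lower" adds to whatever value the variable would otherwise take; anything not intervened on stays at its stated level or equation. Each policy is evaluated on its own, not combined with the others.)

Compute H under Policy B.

Policy B (Q + 5):
  Q = 62 + 5 = 67
  E = 122
  L = 143 + 122 = 265
  G = -47 − 5·122 = -657
  H = 297 + 4·67 − 265 − 5·(-657) = 3585

3585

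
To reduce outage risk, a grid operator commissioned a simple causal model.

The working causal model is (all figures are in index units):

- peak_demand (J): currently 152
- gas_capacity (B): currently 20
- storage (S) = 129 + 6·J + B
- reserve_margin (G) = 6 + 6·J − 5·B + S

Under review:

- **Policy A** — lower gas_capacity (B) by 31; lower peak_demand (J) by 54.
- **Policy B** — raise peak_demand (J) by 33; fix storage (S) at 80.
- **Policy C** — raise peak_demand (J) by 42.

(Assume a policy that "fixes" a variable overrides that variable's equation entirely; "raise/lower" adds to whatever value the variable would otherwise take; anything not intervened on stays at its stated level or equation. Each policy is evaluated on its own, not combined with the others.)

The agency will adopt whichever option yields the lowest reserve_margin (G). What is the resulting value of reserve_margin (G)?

1096

Policy A (B − 31, J − 54):
  J = 152 − 54 = 98
  B = 20 − 31 = -11
  S = 129 + 6·98 + (-11) = 706
  G = 6 + 6·98 − 5·(-11) + 706 = 1355
Policy B (J + 33, S := 80):
  J = 152 + 33 = 185
  B = 20
  S = 80
  G = 6 + 6·185 − 5·20 + 80 = 1096
Policy C (J + 42):
  J = 152 + 42 = 194
  B = 20
  S = 129 + 6·194 + 20 = 1313
  G = 6 + 6·194 − 5·20 + 1313 = 2383
Comparing — Policy A: G=1355, Policy B: G=1096, Policy C: G=2383. Lowest is 1096 (Policy B).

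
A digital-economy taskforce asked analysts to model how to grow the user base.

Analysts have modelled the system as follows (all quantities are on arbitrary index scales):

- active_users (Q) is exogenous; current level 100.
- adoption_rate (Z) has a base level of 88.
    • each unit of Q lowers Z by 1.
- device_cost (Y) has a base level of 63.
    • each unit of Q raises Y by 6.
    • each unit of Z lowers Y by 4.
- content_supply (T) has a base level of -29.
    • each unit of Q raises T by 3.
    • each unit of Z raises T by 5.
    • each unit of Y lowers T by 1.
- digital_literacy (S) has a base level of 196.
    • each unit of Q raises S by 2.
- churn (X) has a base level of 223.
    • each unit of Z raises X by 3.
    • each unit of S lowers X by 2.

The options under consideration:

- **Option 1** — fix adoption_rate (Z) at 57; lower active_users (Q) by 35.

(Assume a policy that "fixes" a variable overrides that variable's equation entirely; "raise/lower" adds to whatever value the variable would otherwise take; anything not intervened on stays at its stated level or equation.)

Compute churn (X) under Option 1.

-258

Option 1 (Z := 57, Q − 35):
  Q = 100 − 35 = 65
  Z = 57
  S = 196 + 2·65 = 326
  X = 223 + 3·57 − 2·326 = -258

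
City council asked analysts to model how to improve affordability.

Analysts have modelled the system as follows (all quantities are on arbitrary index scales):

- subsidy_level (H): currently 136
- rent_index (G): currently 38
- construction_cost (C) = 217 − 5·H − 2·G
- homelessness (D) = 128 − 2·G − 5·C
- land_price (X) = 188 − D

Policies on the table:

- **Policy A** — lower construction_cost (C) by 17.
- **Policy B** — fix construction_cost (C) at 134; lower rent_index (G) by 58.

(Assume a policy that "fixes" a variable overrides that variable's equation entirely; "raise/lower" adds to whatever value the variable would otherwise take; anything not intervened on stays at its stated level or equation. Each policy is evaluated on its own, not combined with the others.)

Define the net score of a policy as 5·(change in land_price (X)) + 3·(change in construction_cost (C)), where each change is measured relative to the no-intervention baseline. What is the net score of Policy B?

18264

Baseline:
  H = 136
  G = 38
  C = 217 − 5·136 − 2·38 = -539
  D = 128 − 2·38 − 5·(-539) = 2747
  X = 188 − 2747 = -2559
Policy B (C := 134, G − 58):
  H = 136
  G = 38 − 58 = -20
  C = 134
  D = 128 − 2·(-20) − 5·134 = -502
  X = 188 − (-502) = 690
ΔX = 690 − (-2559) = 3249; ΔC = 134 − (-539) = 673
Score = 5·3249 + 3·673 = 18264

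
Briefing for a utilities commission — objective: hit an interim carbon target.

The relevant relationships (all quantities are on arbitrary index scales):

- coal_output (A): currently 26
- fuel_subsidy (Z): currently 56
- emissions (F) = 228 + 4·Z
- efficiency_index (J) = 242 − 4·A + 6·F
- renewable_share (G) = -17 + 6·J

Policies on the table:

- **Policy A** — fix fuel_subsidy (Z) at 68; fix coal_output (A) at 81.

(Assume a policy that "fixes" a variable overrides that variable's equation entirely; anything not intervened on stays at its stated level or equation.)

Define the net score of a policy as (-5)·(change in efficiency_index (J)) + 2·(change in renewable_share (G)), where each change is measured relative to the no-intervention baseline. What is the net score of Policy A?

476

Baseline:
  A = 26
  Z = 56
  F = 228 + 4·56 = 452
  J = 242 − 4·26 + 6·452 = 2850
  G = -17 + 6·2850 = 17083
Policy A (Z := 68, A := 81):
  A = 81
  Z = 68
  F = 228 + 4·68 = 500
  J = 242 − 4·81 + 6·500 = 2918
  G = -17 + 6·2918 = 17491
ΔJ = 2918 − 2850 = 68; ΔG = 17491 − 17083 = 408
Score = (-5)·68 + 2·408 = 476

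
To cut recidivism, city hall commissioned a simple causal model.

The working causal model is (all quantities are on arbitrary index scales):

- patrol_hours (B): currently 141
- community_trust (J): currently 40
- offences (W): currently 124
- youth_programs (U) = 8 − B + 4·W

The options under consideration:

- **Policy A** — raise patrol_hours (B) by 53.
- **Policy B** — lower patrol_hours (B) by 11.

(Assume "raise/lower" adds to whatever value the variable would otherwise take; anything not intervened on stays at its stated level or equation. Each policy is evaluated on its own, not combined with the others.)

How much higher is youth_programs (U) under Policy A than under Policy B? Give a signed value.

-64

Policy A (B + 53):
  B = 141 + 53 = 194
  W = 124
  U = 8 − 194 + 4·124 = 310
Policy B (B − 11):
  B = 141 − 11 = 130
  W = 124
  U = 8 − 130 + 4·124 = 374
U: 310 − 374 = -64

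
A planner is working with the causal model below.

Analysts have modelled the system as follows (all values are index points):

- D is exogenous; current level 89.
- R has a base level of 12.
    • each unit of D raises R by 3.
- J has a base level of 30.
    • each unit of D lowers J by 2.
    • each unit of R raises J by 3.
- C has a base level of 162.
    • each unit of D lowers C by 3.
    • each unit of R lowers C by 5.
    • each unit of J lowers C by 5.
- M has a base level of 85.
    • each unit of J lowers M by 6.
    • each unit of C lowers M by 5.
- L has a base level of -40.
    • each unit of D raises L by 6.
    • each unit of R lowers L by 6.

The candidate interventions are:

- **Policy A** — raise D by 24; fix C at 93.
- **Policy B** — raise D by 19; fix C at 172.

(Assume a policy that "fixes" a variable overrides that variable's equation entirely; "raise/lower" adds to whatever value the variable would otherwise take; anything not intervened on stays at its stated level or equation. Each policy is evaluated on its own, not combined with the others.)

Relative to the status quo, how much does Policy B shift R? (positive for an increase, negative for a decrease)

Baseline:
  D = 89
  R = 12 + 3·89 = 279
Policy B (D + 19, C := 172):
  D = 89 + 19 = 108
  R = 12 + 3·108 = 336
Change in R: 336 − 279 = 57

57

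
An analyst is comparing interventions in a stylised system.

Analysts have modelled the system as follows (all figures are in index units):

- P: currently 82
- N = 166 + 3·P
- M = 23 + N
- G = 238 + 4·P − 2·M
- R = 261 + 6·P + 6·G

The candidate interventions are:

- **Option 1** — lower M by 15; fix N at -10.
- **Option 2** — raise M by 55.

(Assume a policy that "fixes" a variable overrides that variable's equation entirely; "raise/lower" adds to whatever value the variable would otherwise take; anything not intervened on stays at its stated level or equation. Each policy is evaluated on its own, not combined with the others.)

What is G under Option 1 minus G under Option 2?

Option 1 (M − 15, N := -10):
  P = 82
  N = -10
  M = 23 + (-10) (−15 from intervention) = -2
  G = 238 + 4·82 − 2·(-2) = 570
Option 2 (M + 55):
  P = 82
  N = 166 + 3·82 = 412
  M = 23 + 412 (+55 from intervention) = 490
  G = 238 + 4·82 − 2·490 = -414
G: 570 − (-414) = 984

984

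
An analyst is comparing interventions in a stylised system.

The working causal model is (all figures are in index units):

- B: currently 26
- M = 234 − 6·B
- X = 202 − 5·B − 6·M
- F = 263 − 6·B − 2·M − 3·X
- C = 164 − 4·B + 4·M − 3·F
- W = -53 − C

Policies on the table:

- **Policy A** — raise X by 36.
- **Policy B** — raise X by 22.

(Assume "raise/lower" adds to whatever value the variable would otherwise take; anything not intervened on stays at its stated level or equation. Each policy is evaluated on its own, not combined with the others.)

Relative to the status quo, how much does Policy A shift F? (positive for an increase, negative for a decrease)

-108

Baseline:
  B = 26
  M = 234 − 6·26 = 78
  X = 202 − 5·26 − 6·78 = -396
  F = 263 − 6·26 − 2·78 − 3·(-396) = 1139
Policy A (X + 36):
  B = 26
  M = 234 − 6·26 = 78
  X = 202 − 5·26 − 6·78 (+36 from intervention) = -360
  F = 263 − 6·26 − 2·78 − 3·(-360) = 1031
Change in F: 1031 − 1139 = -108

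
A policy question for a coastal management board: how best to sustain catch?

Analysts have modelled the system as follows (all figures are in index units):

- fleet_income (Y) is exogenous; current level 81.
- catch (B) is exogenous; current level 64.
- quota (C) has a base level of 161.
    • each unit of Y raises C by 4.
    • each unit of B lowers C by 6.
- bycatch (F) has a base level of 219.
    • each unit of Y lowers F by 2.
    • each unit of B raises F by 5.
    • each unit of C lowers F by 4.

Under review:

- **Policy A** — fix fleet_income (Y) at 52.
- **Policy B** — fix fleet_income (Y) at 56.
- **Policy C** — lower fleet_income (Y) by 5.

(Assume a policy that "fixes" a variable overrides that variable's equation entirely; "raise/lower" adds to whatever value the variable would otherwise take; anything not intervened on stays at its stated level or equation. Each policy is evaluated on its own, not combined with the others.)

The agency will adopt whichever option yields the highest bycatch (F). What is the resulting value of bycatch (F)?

495

Policy A (Y := 52):
  Y = 52
  B = 64
  C = 161 + 4·52 − 6·64 = -15
  F = 219 − 2·52 + 5·64 − 4·(-15) = 495
Policy B (Y := 56):
  Y = 56
  B = 64
  C = 161 + 4·56 − 6·64 = 1
  F = 219 − 2·56 + 5·64 − 4·1 = 423
Policy C (Y − 5):
  Y = 81 − 5 = 76
  B = 64
  C = 161 + 4·76 − 6·64 = 81
  F = 219 − 2·76 + 5·64 − 4·81 = 63
Comparing — Policy A: F=495, Policy B: F=423, Policy C: F=63. Highest is 495 (Policy A).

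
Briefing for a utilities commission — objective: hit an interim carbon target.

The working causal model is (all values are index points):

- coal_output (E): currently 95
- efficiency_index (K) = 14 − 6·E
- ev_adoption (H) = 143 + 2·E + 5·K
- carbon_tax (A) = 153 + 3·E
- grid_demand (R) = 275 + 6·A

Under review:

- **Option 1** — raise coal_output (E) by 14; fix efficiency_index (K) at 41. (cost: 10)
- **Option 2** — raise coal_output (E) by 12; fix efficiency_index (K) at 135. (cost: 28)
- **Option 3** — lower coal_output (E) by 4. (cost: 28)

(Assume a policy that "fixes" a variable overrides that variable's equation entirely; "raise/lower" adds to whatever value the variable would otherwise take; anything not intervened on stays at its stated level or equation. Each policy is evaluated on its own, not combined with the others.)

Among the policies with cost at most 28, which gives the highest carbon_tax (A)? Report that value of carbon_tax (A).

Option 1 (E + 14, K := 41):
  E = 95 + 14 = 109
  A = 153 + 3·109 = 480
Option 2 (E + 12, K := 135):
  E = 95 + 12 = 107
  A = 153 + 3·107 = 474
Option 3 (E − 4):
  E = 95 − 4 = 91
  A = 153 + 3·91 = 426
Comparing — Option 1: A=480, Option 2: A=474, Option 3: A=426. Highest is 480 (Option 1).

480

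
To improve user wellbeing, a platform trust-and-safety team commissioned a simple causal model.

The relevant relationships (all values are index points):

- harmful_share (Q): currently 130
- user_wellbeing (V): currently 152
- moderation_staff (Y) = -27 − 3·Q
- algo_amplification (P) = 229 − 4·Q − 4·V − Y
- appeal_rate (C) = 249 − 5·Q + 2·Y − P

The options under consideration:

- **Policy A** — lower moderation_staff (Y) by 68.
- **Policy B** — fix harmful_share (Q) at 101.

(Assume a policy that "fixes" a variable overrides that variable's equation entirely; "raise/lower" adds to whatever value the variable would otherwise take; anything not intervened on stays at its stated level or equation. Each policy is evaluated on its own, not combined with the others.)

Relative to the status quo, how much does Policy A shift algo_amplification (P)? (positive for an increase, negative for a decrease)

68

Baseline:
  Q = 130
  V = 152
  Y = -27 − 3·130 = -417
  P = 229 − 4·130 − 4·152 − (-417) = -482
Policy A (Y − 68):
  Q = 130
  V = 152
  Y = -27 − 3·130 (−68 from intervention) = -485
  P = 229 − 4·130 − 4·152 − (-485) = -414
Change in P: -414 − (-482) = 68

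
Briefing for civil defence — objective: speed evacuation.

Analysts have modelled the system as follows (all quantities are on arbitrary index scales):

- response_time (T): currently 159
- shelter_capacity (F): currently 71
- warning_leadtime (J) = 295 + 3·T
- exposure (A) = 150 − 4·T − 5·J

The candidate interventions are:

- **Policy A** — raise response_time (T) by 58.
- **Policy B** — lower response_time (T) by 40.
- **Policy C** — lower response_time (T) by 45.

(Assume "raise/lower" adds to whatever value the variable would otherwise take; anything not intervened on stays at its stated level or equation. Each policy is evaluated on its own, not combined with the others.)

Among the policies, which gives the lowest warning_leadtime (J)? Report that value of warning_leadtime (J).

Policy A (T + 58):
  T = 159 + 58 = 217
  J = 295 + 3·217 = 946
Policy B (T − 40):
  T = 159 − 40 = 119
  J = 295 + 3·119 = 652
Policy C (T − 45):
  T = 159 − 45 = 114
  J = 295 + 3·114 = 637
Comparing — Policy A: J=946, Policy B: J=652, Policy C: J=637. Lowest is 637 (Policy C).

637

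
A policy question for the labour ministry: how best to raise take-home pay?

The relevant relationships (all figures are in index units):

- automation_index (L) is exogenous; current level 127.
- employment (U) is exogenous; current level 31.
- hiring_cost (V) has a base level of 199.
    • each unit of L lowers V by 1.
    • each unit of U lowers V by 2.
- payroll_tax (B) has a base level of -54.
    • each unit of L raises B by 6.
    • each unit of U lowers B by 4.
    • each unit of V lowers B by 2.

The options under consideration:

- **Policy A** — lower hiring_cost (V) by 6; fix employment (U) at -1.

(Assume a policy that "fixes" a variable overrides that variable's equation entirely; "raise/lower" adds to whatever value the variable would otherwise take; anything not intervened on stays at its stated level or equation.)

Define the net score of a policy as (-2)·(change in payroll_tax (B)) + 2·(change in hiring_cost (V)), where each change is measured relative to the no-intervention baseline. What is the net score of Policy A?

Baseline:
  L = 127
  U = 31
  V = 199 − 127 − 2·31 = 10
  B = -54 + 6·127 − 4·31 − 2·10 = 564
Policy A (V − 6, U := -1):
  L = 127
  U = -1
  V = 199 − 127 − 2·(-1) (−6 from intervention) = 68
  B = -54 + 6·127 − 4·(-1) − 2·68 = 576
ΔB = 576 − 564 = 12; ΔV = 68 − 10 = 58
Score = (-2)·12 + 2·58 = 92

92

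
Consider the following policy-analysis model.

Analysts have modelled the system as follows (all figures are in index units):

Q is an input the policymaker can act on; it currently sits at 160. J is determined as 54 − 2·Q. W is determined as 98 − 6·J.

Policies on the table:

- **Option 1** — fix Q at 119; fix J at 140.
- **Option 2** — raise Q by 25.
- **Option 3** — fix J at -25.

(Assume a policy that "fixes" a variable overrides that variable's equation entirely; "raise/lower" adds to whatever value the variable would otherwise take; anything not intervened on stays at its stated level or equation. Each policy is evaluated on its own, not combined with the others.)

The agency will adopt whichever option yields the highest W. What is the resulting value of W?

Option 1 (Q := 119, J := 140):
  Q = 119
  J = 140
  W = 98 − 6·140 = -742
Option 2 (Q + 25):
  Q = 160 + 25 = 185
  J = 54 − 2·185 = -316
  W = 98 − 6·(-316) = 1994
Option 3 (J := -25):
  Q = 160
  J = -25
  W = 98 − 6·(-25) = 248
Comparing — Option 1: W=-742, Option 2: W=1994, Option 3: W=248. Highest is 1994 (Option 2).

1994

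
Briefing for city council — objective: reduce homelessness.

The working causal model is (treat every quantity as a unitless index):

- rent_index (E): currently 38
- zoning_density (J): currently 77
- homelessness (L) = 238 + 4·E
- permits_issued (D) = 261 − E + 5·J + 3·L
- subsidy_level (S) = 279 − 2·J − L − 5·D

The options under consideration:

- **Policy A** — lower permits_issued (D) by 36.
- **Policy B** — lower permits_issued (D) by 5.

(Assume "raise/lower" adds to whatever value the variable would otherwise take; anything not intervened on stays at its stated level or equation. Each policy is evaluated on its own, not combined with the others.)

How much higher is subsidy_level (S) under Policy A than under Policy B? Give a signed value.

Policy A (D − 36):
  E = 38
  J = 77
  L = 238 + 4·38 = 390
  D = 261 − 38 + 5·77 + 3·390 (−36 from intervention) = 1742
  S = 279 − 2·77 − 390 − 5·1742 = -8975
Policy B (D − 5):
  E = 38
  J = 77
  L = 238 + 4·38 = 390
  D = 261 − 38 + 5·77 + 3·390 (−5 from intervention) = 1773
  S = 279 − 2·77 − 390 − 5·1773 = -9130
S: -8975 − (-9130) = 155

155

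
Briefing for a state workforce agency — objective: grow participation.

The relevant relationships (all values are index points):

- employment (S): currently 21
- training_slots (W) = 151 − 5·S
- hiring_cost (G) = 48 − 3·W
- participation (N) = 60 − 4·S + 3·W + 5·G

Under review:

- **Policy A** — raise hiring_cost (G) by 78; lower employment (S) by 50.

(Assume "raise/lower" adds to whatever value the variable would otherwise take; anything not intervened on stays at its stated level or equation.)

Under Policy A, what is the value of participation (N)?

Policy A (G + 78, S − 50):
  S = 21 − 50 = -29
  W = 151 − 5·(-29) = 296
  G = 48 − 3·296 (+78 from intervention) = -762
  N = 60 − 4·(-29) + 3·296 + 5·(-762) = -2746

-2746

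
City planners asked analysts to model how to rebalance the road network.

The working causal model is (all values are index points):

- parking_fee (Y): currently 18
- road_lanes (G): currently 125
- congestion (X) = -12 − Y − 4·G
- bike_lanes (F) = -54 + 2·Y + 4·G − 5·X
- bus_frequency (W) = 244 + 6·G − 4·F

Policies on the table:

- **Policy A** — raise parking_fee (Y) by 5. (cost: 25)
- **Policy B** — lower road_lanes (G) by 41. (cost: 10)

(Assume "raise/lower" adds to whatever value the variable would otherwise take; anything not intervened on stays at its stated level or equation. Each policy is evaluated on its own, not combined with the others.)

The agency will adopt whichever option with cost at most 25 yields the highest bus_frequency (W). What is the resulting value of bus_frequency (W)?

-7844

Policy A (Y + 5):
  Y = 18 + 5 = 23
  G = 125
  X = -12 − 23 − 4·125 = -535
  F = -54 + 2·23 + 4·125 − 5·(-535) = 3167
  W = 244 + 6·125 − 4·3167 = -11674
Policy B (G − 41):
  Y = 18
  G = 125 − 41 = 84
  X = -12 − 18 − 4·84 = -366
  F = -54 + 2·18 + 4·84 − 5·(-366) = 2148
  W = 244 + 6·84 − 4·2148 = -7844
Comparing — Policy A: W=-11674, Policy B: W=-7844. Highest is -7844 (Policy B).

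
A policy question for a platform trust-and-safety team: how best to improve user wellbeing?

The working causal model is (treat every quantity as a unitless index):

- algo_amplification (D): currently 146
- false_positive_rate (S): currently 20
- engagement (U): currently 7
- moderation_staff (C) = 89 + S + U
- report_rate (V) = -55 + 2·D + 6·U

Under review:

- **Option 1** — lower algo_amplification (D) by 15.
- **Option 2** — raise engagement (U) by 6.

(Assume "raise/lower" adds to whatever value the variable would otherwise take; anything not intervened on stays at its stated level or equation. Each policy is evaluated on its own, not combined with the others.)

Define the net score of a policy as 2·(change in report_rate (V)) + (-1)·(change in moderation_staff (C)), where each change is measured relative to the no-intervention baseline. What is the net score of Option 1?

-60

Baseline:
  D = 146
  S = 20
  U = 7
  C = 89 + 20 + 7 = 116
  V = -55 + 2·146 + 6·7 = 279
Option 1 (D − 15):
  D = 146 − 15 = 131
  S = 20
  U = 7
  C = 89 + 20 + 7 = 116
  V = -55 + 2·131 + 6·7 = 249
ΔV = 249 − 279 = -30; ΔC = 116 − 116 = 0
Score = 2·(-30) + (-1)·0 = -60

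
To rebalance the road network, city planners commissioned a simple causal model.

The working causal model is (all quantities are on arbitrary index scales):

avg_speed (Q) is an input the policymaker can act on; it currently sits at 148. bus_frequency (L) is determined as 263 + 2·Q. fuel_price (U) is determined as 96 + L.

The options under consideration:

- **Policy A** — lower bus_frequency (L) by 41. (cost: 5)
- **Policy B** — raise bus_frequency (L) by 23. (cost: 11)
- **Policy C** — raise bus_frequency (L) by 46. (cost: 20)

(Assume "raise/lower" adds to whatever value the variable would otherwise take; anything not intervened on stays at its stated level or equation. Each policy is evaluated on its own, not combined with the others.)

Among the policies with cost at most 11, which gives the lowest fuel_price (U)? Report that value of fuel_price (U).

614

Policy A (L − 41):
  Q = 148
  L = 263 + 2·148 (−41 from intervention) = 518
  U = 96 + 518 = 614
Policy B (L + 23):
  Q = 148
  L = 263 + 2·148 (+23 from intervention) = 582
  U = 96 + 582 = 678
Comparing — Policy A: U=614, Policy B: U=678. Lowest is 614 (Policy A).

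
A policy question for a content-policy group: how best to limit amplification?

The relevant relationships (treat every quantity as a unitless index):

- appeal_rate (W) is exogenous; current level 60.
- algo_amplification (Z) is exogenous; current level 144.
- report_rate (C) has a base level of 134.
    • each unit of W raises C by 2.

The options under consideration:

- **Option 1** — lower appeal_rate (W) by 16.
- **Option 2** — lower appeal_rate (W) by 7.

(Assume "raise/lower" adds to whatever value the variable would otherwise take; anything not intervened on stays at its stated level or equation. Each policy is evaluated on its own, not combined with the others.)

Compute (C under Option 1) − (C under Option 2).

-18

Option 1 (W − 16):
  W = 60 − 16 = 44
  C = 134 + 2·44 = 222
Option 2 (W − 7):
  W = 60 − 7 = 53
  C = 134 + 2·53 = 240
C: 222 − 240 = -18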